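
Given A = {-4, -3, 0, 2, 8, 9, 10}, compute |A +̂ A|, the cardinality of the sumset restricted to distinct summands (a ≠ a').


Restricted sumset: A +̂ A = {a + a' : a ∈ A, a' ∈ A, a ≠ a'}.
Equivalently, take A + A and drop any sum 2a that is achievable ONLY as a + a for a ∈ A (i.e. sums representable only with equal summands).
Enumerate pairs (a, a') with a < a' (symmetric, so each unordered pair gives one sum; this covers all a ≠ a'):
  -4 + -3 = -7
  -4 + 0 = -4
  -4 + 2 = -2
  -4 + 8 = 4
  -4 + 9 = 5
  -4 + 10 = 6
  -3 + 0 = -3
  -3 + 2 = -1
  -3 + 8 = 5
  -3 + 9 = 6
  -3 + 10 = 7
  0 + 2 = 2
  0 + 8 = 8
  0 + 9 = 9
  0 + 10 = 10
  2 + 8 = 10
  2 + 9 = 11
  2 + 10 = 12
  8 + 9 = 17
  8 + 10 = 18
  9 + 10 = 19
Collected distinct sums: {-7, -4, -3, -2, -1, 2, 4, 5, 6, 7, 8, 9, 10, 11, 12, 17, 18, 19}
|A +̂ A| = 18
(Reference bound: |A +̂ A| ≥ 2|A| - 3 for |A| ≥ 2, with |A| = 7 giving ≥ 11.)

|A +̂ A| = 18


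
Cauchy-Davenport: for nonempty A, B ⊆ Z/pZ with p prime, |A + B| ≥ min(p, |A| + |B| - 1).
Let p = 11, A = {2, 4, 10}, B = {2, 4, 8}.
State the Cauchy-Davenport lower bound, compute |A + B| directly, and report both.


Cauchy-Davenport: |A + B| ≥ min(p, |A| + |B| - 1) for A, B nonempty in Z/pZ.
|A| = 3, |B| = 3, p = 11.
CD lower bound = min(11, 3 + 3 - 1) = min(11, 5) = 5.
Compute A + B mod 11 directly:
a = 2: 2+2=4, 2+4=6, 2+8=10
a = 4: 4+2=6, 4+4=8, 4+8=1
a = 10: 10+2=1, 10+4=3, 10+8=7
A + B = {1, 3, 4, 6, 7, 8, 10}, so |A + B| = 7.
Verify: 7 ≥ 5? Yes ✓.

CD lower bound = 5, actual |A + B| = 7.


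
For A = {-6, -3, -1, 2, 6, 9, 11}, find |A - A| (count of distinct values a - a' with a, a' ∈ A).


A - A = {a - a' : a, a' ∈ A}; |A| = 7.
Bounds: 2|A|-1 ≤ |A - A| ≤ |A|² - |A| + 1, i.e. 13 ≤ |A - A| ≤ 43.
Note: 0 ∈ A - A always (from a - a). The set is symmetric: if d ∈ A - A then -d ∈ A - A.
Enumerate nonzero differences d = a - a' with a > a' (then include -d):
Positive differences: {2, 3, 4, 5, 7, 8, 9, 10, 12, 14, 15, 17}
Full difference set: {0} ∪ (positive diffs) ∪ (negative diffs).
|A - A| = 1 + 2·12 = 25 (matches direct enumeration: 25).

|A - A| = 25


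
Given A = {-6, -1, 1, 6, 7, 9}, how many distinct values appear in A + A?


A + A = {a + a' : a, a' ∈ A}; |A| = 6.
General bounds: 2|A| - 1 ≤ |A + A| ≤ |A|(|A|+1)/2, i.e. 11 ≤ |A + A| ≤ 21.
Lower bound 2|A|-1 is attained iff A is an arithmetic progression.
Enumerate sums a + a' for a ≤ a' (symmetric, so this suffices):
a = -6: -6+-6=-12, -6+-1=-7, -6+1=-5, -6+6=0, -6+7=1, -6+9=3
a = -1: -1+-1=-2, -1+1=0, -1+6=5, -1+7=6, -1+9=8
a = 1: 1+1=2, 1+6=7, 1+7=8, 1+9=10
a = 6: 6+6=12, 6+7=13, 6+9=15
a = 7: 7+7=14, 7+9=16
a = 9: 9+9=18
Distinct sums: {-12, -7, -5, -2, 0, 1, 2, 3, 5, 6, 7, 8, 10, 12, 13, 14, 15, 16, 18}
|A + A| = 19

|A + A| = 19


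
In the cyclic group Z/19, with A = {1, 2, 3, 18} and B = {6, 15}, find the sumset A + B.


Work in Z/19Z: reduce every sum a + b modulo 19.
Enumerate all 8 pairs:
a = 1: 1+6=7, 1+15=16
a = 2: 2+6=8, 2+15=17
a = 3: 3+6=9, 3+15=18
a = 18: 18+6=5, 18+15=14
Distinct residues collected: {5, 7, 8, 9, 14, 16, 17, 18}
|A + B| = 8 (out of 19 total residues).

A + B = {5, 7, 8, 9, 14, 16, 17, 18}


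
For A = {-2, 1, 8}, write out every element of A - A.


A - A = {a - a' : a, a' ∈ A}.
Compute a - a' for each ordered pair (a, a'):
a = -2: -2--2=0, -2-1=-3, -2-8=-10
a = 1: 1--2=3, 1-1=0, 1-8=-7
a = 8: 8--2=10, 8-1=7, 8-8=0
Collecting distinct values (and noting 0 appears from a-a):
A - A = {-10, -7, -3, 0, 3, 7, 10}
|A - A| = 7

A - A = {-10, -7, -3, 0, 3, 7, 10}


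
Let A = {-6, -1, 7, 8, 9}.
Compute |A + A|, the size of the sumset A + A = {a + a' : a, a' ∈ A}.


A + A = {a + a' : a, a' ∈ A}; |A| = 5.
General bounds: 2|A| - 1 ≤ |A + A| ≤ |A|(|A|+1)/2, i.e. 9 ≤ |A + A| ≤ 15.
Lower bound 2|A|-1 is attained iff A is an arithmetic progression.
Enumerate sums a + a' for a ≤ a' (symmetric, so this suffices):
a = -6: -6+-6=-12, -6+-1=-7, -6+7=1, -6+8=2, -6+9=3
a = -1: -1+-1=-2, -1+7=6, -1+8=7, -1+9=8
a = 7: 7+7=14, 7+8=15, 7+9=16
a = 8: 8+8=16, 8+9=17
a = 9: 9+9=18
Distinct sums: {-12, -7, -2, 1, 2, 3, 6, 7, 8, 14, 15, 16, 17, 18}
|A + A| = 14

|A + A| = 14


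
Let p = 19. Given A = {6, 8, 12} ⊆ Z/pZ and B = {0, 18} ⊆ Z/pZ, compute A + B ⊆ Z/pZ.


Work in Z/19Z: reduce every sum a + b modulo 19.
Enumerate all 6 pairs:
a = 6: 6+0=6, 6+18=5
a = 8: 8+0=8, 8+18=7
a = 12: 12+0=12, 12+18=11
Distinct residues collected: {5, 6, 7, 8, 11, 12}
|A + B| = 6 (out of 19 total residues).

A + B = {5, 6, 7, 8, 11, 12}


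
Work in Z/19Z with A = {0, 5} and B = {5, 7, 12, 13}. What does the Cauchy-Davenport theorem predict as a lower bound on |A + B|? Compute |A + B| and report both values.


Cauchy-Davenport: |A + B| ≥ min(p, |A| + |B| - 1) for A, B nonempty in Z/pZ.
|A| = 2, |B| = 4, p = 19.
CD lower bound = min(19, 2 + 4 - 1) = min(19, 5) = 5.
Compute A + B mod 19 directly:
a = 0: 0+5=5, 0+7=7, 0+12=12, 0+13=13
a = 5: 5+5=10, 5+7=12, 5+12=17, 5+13=18
A + B = {5, 7, 10, 12, 13, 17, 18}, so |A + B| = 7.
Verify: 7 ≥ 5? Yes ✓.

CD lower bound = 5, actual |A + B| = 7.


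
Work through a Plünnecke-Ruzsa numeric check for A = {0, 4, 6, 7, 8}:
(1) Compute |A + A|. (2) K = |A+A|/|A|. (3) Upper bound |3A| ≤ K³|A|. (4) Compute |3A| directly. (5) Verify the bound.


|A| = 5.
Step 1: Compute A + A by enumerating all 25 pairs.
A + A = {0, 4, 6, 7, 8, 10, 11, 12, 13, 14, 15, 16}, so |A + A| = 12.
Step 2: Doubling constant K = |A + A|/|A| = 12/5 = 12/5 ≈ 2.4000.
Step 3: Plünnecke-Ruzsa gives |3A| ≤ K³·|A| = (2.4000)³ · 5 ≈ 69.1200.
Step 4: Compute 3A = A + A + A directly by enumerating all triples (a,b,c) ∈ A³; |3A| = 20.
Step 5: Check 20 ≤ 69.1200? Yes ✓.

K = 12/5, Plünnecke-Ruzsa bound K³|A| ≈ 69.1200, |3A| = 20, inequality holds.


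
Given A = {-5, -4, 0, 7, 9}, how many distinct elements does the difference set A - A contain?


A - A = {a - a' : a, a' ∈ A}; |A| = 5.
Bounds: 2|A|-1 ≤ |A - A| ≤ |A|² - |A| + 1, i.e. 9 ≤ |A - A| ≤ 21.
Note: 0 ∈ A - A always (from a - a). The set is symmetric: if d ∈ A - A then -d ∈ A - A.
Enumerate nonzero differences d = a - a' with a > a' (then include -d):
Positive differences: {1, 2, 4, 5, 7, 9, 11, 12, 13, 14}
Full difference set: {0} ∪ (positive diffs) ∪ (negative diffs).
|A - A| = 1 + 2·10 = 21 (matches direct enumeration: 21).

|A - A| = 21


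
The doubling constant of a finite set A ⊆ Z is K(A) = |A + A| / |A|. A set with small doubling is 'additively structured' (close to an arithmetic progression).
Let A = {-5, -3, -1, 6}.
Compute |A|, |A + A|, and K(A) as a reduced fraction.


|A| = 4.
Compute A + A by enumerating all 16 pairs.
A + A = {-10, -8, -6, -4, -2, 1, 3, 5, 12}, so |A + A| = 9.
K = |A + A| / |A| = 9/4 (already in lowest terms) ≈ 2.2500.
Reference: AP of size 4 gives K = 7/4 ≈ 1.7500; a fully generic set of size 4 gives K ≈ 2.5000.

|A| = 4, |A + A| = 9, K = 9/4.


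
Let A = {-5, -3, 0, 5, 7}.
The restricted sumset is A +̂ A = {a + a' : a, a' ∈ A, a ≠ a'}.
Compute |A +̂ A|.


Restricted sumset: A +̂ A = {a + a' : a ∈ A, a' ∈ A, a ≠ a'}.
Equivalently, take A + A and drop any sum 2a that is achievable ONLY as a + a for a ∈ A (i.e. sums representable only with equal summands).
Enumerate pairs (a, a') with a < a' (symmetric, so each unordered pair gives one sum; this covers all a ≠ a'):
  -5 + -3 = -8
  -5 + 0 = -5
  -5 + 5 = 0
  -5 + 7 = 2
  -3 + 0 = -3
  -3 + 5 = 2
  -3 + 7 = 4
  0 + 5 = 5
  0 + 7 = 7
  5 + 7 = 12
Collected distinct sums: {-8, -5, -3, 0, 2, 4, 5, 7, 12}
|A +̂ A| = 9
(Reference bound: |A +̂ A| ≥ 2|A| - 3 for |A| ≥ 2, with |A| = 5 giving ≥ 7.)

|A +̂ A| = 9


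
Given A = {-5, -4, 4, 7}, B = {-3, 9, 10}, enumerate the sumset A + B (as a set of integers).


A + B = {a + b : a ∈ A, b ∈ B}.
Enumerate all |A|·|B| = 4·3 = 12 pairs (a, b) and collect distinct sums.
a = -5: -5+-3=-8, -5+9=4, -5+10=5
a = -4: -4+-3=-7, -4+9=5, -4+10=6
a = 4: 4+-3=1, 4+9=13, 4+10=14
a = 7: 7+-3=4, 7+9=16, 7+10=17
Collecting distinct sums: A + B = {-8, -7, 1, 4, 5, 6, 13, 14, 16, 17}
|A + B| = 10

A + B = {-8, -7, 1, 4, 5, 6, 13, 14, 16, 17}


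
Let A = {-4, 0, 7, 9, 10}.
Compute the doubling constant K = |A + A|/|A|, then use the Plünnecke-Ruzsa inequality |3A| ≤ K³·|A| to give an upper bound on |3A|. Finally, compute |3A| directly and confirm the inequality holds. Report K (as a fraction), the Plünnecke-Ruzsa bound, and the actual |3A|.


|A| = 5.
Step 1: Compute A + A by enumerating all 25 pairs.
A + A = {-8, -4, 0, 3, 5, 6, 7, 9, 10, 14, 16, 17, 18, 19, 20}, so |A + A| = 15.
Step 2: Doubling constant K = |A + A|/|A| = 15/5 = 15/5 ≈ 3.0000.
Step 3: Plünnecke-Ruzsa gives |3A| ≤ K³·|A| = (3.0000)³ · 5 ≈ 135.0000.
Step 4: Compute 3A = A + A + A directly by enumerating all triples (a,b,c) ∈ A³; |3A| = 31.
Step 5: Check 31 ≤ 135.0000? Yes ✓.

K = 15/5, Plünnecke-Ruzsa bound K³|A| ≈ 135.0000, |3A| = 31, inequality holds.


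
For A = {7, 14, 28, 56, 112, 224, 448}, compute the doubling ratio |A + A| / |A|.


|A| = 7.
Compute A + A by enumerating all 49 pairs.
A + A = {14, 21, 28, 35, 42, 56, 63, 70, 84, 112, 119, 126, 140, 168, 224, 231, 238, 252, 280, 336, 448, 455, 462, 476, 504, 560, 672, 896}, so |A + A| = 28.
K = |A + A| / |A| = 28/7 = 4/1 ≈ 4.0000.
Reference: AP of size 7 gives K = 13/7 ≈ 1.8571; a fully generic set of size 7 gives K ≈ 4.0000.

|A| = 7, |A + A| = 28, K = 28/7 = 4/1.


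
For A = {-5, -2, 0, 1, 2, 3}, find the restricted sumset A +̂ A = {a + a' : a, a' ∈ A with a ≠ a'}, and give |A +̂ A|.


Restricted sumset: A +̂ A = {a + a' : a ∈ A, a' ∈ A, a ≠ a'}.
Equivalently, take A + A and drop any sum 2a that is achievable ONLY as a + a for a ∈ A (i.e. sums representable only with equal summands).
Enumerate pairs (a, a') with a < a' (symmetric, so each unordered pair gives one sum; this covers all a ≠ a'):
  -5 + -2 = -7
  -5 + 0 = -5
  -5 + 1 = -4
  -5 + 2 = -3
  -5 + 3 = -2
  -2 + 0 = -2
  -2 + 1 = -1
  -2 + 2 = 0
  -2 + 3 = 1
  0 + 1 = 1
  0 + 2 = 2
  0 + 3 = 3
  1 + 2 = 3
  1 + 3 = 4
  2 + 3 = 5
Collected distinct sums: {-7, -5, -4, -3, -2, -1, 0, 1, 2, 3, 4, 5}
|A +̂ A| = 12
(Reference bound: |A +̂ A| ≥ 2|A| - 3 for |A| ≥ 2, with |A| = 6 giving ≥ 9.)

|A +̂ A| = 12


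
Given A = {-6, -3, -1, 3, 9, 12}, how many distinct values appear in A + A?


A + A = {a + a' : a, a' ∈ A}; |A| = 6.
General bounds: 2|A| - 1 ≤ |A + A| ≤ |A|(|A|+1)/2, i.e. 11 ≤ |A + A| ≤ 21.
Lower bound 2|A|-1 is attained iff A is an arithmetic progression.
Enumerate sums a + a' for a ≤ a' (symmetric, so this suffices):
a = -6: -6+-6=-12, -6+-3=-9, -6+-1=-7, -6+3=-3, -6+9=3, -6+12=6
a = -3: -3+-3=-6, -3+-1=-4, -3+3=0, -3+9=6, -3+12=9
a = -1: -1+-1=-2, -1+3=2, -1+9=8, -1+12=11
a = 3: 3+3=6, 3+9=12, 3+12=15
a = 9: 9+9=18, 9+12=21
a = 12: 12+12=24
Distinct sums: {-12, -9, -7, -6, -4, -3, -2, 0, 2, 3, 6, 8, 9, 11, 12, 15, 18, 21, 24}
|A + A| = 19

|A + A| = 19


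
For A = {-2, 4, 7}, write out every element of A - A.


A - A = {a - a' : a, a' ∈ A}.
Compute a - a' for each ordered pair (a, a'):
a = -2: -2--2=0, -2-4=-6, -2-7=-9
a = 4: 4--2=6, 4-4=0, 4-7=-3
a = 7: 7--2=9, 7-4=3, 7-7=0
Collecting distinct values (and noting 0 appears from a-a):
A - A = {-9, -6, -3, 0, 3, 6, 9}
|A - A| = 7

A - A = {-9, -6, -3, 0, 3, 6, 9}


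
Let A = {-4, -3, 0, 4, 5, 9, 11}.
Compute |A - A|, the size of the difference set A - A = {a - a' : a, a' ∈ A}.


A - A = {a - a' : a, a' ∈ A}; |A| = 7.
Bounds: 2|A|-1 ≤ |A - A| ≤ |A|² - |A| + 1, i.e. 13 ≤ |A - A| ≤ 43.
Note: 0 ∈ A - A always (from a - a). The set is symmetric: if d ∈ A - A then -d ∈ A - A.
Enumerate nonzero differences d = a - a' with a > a' (then include -d):
Positive differences: {1, 2, 3, 4, 5, 6, 7, 8, 9, 11, 12, 13, 14, 15}
Full difference set: {0} ∪ (positive diffs) ∪ (negative diffs).
|A - A| = 1 + 2·14 = 29 (matches direct enumeration: 29).

|A - A| = 29


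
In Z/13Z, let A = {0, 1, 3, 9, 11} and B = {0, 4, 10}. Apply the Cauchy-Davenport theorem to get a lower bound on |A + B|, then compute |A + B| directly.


Cauchy-Davenport: |A + B| ≥ min(p, |A| + |B| - 1) for A, B nonempty in Z/pZ.
|A| = 5, |B| = 3, p = 13.
CD lower bound = min(13, 5 + 3 - 1) = min(13, 7) = 7.
Compute A + B mod 13 directly:
a = 0: 0+0=0, 0+4=4, 0+10=10
a = 1: 1+0=1, 1+4=5, 1+10=11
a = 3: 3+0=3, 3+4=7, 3+10=0
a = 9: 9+0=9, 9+4=0, 9+10=6
a = 11: 11+0=11, 11+4=2, 11+10=8
A + B = {0, 1, 2, 3, 4, 5, 6, 7, 8, 9, 10, 11}, so |A + B| = 12.
Verify: 12 ≥ 7? Yes ✓.

CD lower bound = 7, actual |A + B| = 12.


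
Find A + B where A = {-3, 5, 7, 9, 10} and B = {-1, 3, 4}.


A + B = {a + b : a ∈ A, b ∈ B}.
Enumerate all |A|·|B| = 5·3 = 15 pairs (a, b) and collect distinct sums.
a = -3: -3+-1=-4, -3+3=0, -3+4=1
a = 5: 5+-1=4, 5+3=8, 5+4=9
a = 7: 7+-1=6, 7+3=10, 7+4=11
a = 9: 9+-1=8, 9+3=12, 9+4=13
a = 10: 10+-1=9, 10+3=13, 10+4=14
Collecting distinct sums: A + B = {-4, 0, 1, 4, 6, 8, 9, 10, 11, 12, 13, 14}
|A + B| = 12

A + B = {-4, 0, 1, 4, 6, 8, 9, 10, 11, 12, 13, 14}


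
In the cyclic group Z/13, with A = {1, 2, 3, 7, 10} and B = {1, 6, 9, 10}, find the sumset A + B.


Work in Z/13Z: reduce every sum a + b modulo 13.
Enumerate all 20 pairs:
a = 1: 1+1=2, 1+6=7, 1+9=10, 1+10=11
a = 2: 2+1=3, 2+6=8, 2+9=11, 2+10=12
a = 3: 3+1=4, 3+6=9, 3+9=12, 3+10=0
a = 7: 7+1=8, 7+6=0, 7+9=3, 7+10=4
a = 10: 10+1=11, 10+6=3, 10+9=6, 10+10=7
Distinct residues collected: {0, 2, 3, 4, 6, 7, 8, 9, 10, 11, 12}
|A + B| = 11 (out of 13 total residues).

A + B = {0, 2, 3, 4, 6, 7, 8, 9, 10, 11, 12}


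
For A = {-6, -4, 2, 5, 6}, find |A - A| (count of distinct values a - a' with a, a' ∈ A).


A - A = {a - a' : a, a' ∈ A}; |A| = 5.
Bounds: 2|A|-1 ≤ |A - A| ≤ |A|² - |A| + 1, i.e. 9 ≤ |A - A| ≤ 21.
Note: 0 ∈ A - A always (from a - a). The set is symmetric: if d ∈ A - A then -d ∈ A - A.
Enumerate nonzero differences d = a - a' with a > a' (then include -d):
Positive differences: {1, 2, 3, 4, 6, 8, 9, 10, 11, 12}
Full difference set: {0} ∪ (positive diffs) ∪ (negative diffs).
|A - A| = 1 + 2·10 = 21 (matches direct enumeration: 21).

|A - A| = 21


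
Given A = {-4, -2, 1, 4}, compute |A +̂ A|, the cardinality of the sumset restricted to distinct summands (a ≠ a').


Restricted sumset: A +̂ A = {a + a' : a ∈ A, a' ∈ A, a ≠ a'}.
Equivalently, take A + A and drop any sum 2a that is achievable ONLY as a + a for a ∈ A (i.e. sums representable only with equal summands).
Enumerate pairs (a, a') with a < a' (symmetric, so each unordered pair gives one sum; this covers all a ≠ a'):
  -4 + -2 = -6
  -4 + 1 = -3
  -4 + 4 = 0
  -2 + 1 = -1
  -2 + 4 = 2
  1 + 4 = 5
Collected distinct sums: {-6, -3, -1, 0, 2, 5}
|A +̂ A| = 6
(Reference bound: |A +̂ A| ≥ 2|A| - 3 for |A| ≥ 2, with |A| = 4 giving ≥ 5.)

|A +̂ A| = 6


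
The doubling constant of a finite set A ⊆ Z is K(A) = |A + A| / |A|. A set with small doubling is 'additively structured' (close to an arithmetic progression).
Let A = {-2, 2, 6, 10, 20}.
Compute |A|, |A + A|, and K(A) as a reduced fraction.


|A| = 5.
Compute A + A by enumerating all 25 pairs.
A + A = {-4, 0, 4, 8, 12, 16, 18, 20, 22, 26, 30, 40}, so |A + A| = 12.
K = |A + A| / |A| = 12/5 (already in lowest terms) ≈ 2.4000.
Reference: AP of size 5 gives K = 9/5 ≈ 1.8000; a fully generic set of size 5 gives K ≈ 3.0000.

|A| = 5, |A + A| = 12, K = 12/5.


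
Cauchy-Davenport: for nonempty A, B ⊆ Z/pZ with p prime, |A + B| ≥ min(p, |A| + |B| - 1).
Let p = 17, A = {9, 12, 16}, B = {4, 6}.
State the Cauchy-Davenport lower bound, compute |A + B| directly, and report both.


Cauchy-Davenport: |A + B| ≥ min(p, |A| + |B| - 1) for A, B nonempty in Z/pZ.
|A| = 3, |B| = 2, p = 17.
CD lower bound = min(17, 3 + 2 - 1) = min(17, 4) = 4.
Compute A + B mod 17 directly:
a = 9: 9+4=13, 9+6=15
a = 12: 12+4=16, 12+6=1
a = 16: 16+4=3, 16+6=5
A + B = {1, 3, 5, 13, 15, 16}, so |A + B| = 6.
Verify: 6 ≥ 4? Yes ✓.

CD lower bound = 4, actual |A + B| = 6.


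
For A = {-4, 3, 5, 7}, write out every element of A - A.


A - A = {a - a' : a, a' ∈ A}.
Compute a - a' for each ordered pair (a, a'):
a = -4: -4--4=0, -4-3=-7, -4-5=-9, -4-7=-11
a = 3: 3--4=7, 3-3=0, 3-5=-2, 3-7=-4
a = 5: 5--4=9, 5-3=2, 5-5=0, 5-7=-2
a = 7: 7--4=11, 7-3=4, 7-5=2, 7-7=0
Collecting distinct values (and noting 0 appears from a-a):
A - A = {-11, -9, -7, -4, -2, 0, 2, 4, 7, 9, 11}
|A - A| = 11

A - A = {-11, -9, -7, -4, -2, 0, 2, 4, 7, 9, 11}


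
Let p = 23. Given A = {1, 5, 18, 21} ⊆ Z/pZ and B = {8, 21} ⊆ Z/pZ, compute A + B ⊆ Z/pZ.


Work in Z/23Z: reduce every sum a + b modulo 23.
Enumerate all 8 pairs:
a = 1: 1+8=9, 1+21=22
a = 5: 5+8=13, 5+21=3
a = 18: 18+8=3, 18+21=16
a = 21: 21+8=6, 21+21=19
Distinct residues collected: {3, 6, 9, 13, 16, 19, 22}
|A + B| = 7 (out of 23 total residues).

A + B = {3, 6, 9, 13, 16, 19, 22}


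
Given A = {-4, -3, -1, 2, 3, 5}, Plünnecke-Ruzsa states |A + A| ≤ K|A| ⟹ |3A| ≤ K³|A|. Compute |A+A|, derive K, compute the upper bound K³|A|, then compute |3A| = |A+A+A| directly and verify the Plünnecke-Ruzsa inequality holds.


|A| = 6.
Step 1: Compute A + A by enumerating all 36 pairs.
A + A = {-8, -7, -6, -5, -4, -2, -1, 0, 1, 2, 4, 5, 6, 7, 8, 10}, so |A + A| = 16.
Step 2: Doubling constant K = |A + A|/|A| = 16/6 = 16/6 ≈ 2.6667.
Step 3: Plünnecke-Ruzsa gives |3A| ≤ K³·|A| = (2.6667)³ · 6 ≈ 113.7778.
Step 4: Compute 3A = A + A + A directly by enumerating all triples (a,b,c) ∈ A³; |3A| = 27.
Step 5: Check 27 ≤ 113.7778? Yes ✓.

K = 16/6, Plünnecke-Ruzsa bound K³|A| ≈ 113.7778, |3A| = 27, inequality holds.


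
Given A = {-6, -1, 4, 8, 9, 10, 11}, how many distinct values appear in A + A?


A + A = {a + a' : a, a' ∈ A}; |A| = 7.
General bounds: 2|A| - 1 ≤ |A + A| ≤ |A|(|A|+1)/2, i.e. 13 ≤ |A + A| ≤ 28.
Lower bound 2|A|-1 is attained iff A is an arithmetic progression.
Enumerate sums a + a' for a ≤ a' (symmetric, so this suffices):
a = -6: -6+-6=-12, -6+-1=-7, -6+4=-2, -6+8=2, -6+9=3, -6+10=4, -6+11=5
a = -1: -1+-1=-2, -1+4=3, -1+8=7, -1+9=8, -1+10=9, -1+11=10
a = 4: 4+4=8, 4+8=12, 4+9=13, 4+10=14, 4+11=15
a = 8: 8+8=16, 8+9=17, 8+10=18, 8+11=19
a = 9: 9+9=18, 9+10=19, 9+11=20
a = 10: 10+10=20, 10+11=21
a = 11: 11+11=22
Distinct sums: {-12, -7, -2, 2, 3, 4, 5, 7, 8, 9, 10, 12, 13, 14, 15, 16, 17, 18, 19, 20, 21, 22}
|A + A| = 22

|A + A| = 22


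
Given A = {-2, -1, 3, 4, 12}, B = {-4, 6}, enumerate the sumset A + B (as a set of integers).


A + B = {a + b : a ∈ A, b ∈ B}.
Enumerate all |A|·|B| = 5·2 = 10 pairs (a, b) and collect distinct sums.
a = -2: -2+-4=-6, -2+6=4
a = -1: -1+-4=-5, -1+6=5
a = 3: 3+-4=-1, 3+6=9
a = 4: 4+-4=0, 4+6=10
a = 12: 12+-4=8, 12+6=18
Collecting distinct sums: A + B = {-6, -5, -1, 0, 4, 5, 8, 9, 10, 18}
|A + B| = 10

A + B = {-6, -5, -1, 0, 4, 5, 8, 9, 10, 18}


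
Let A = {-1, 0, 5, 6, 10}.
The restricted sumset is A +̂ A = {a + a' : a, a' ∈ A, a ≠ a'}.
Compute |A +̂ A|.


Restricted sumset: A +̂ A = {a + a' : a ∈ A, a' ∈ A, a ≠ a'}.
Equivalently, take A + A and drop any sum 2a that is achievable ONLY as a + a for a ∈ A (i.e. sums representable only with equal summands).
Enumerate pairs (a, a') with a < a' (symmetric, so each unordered pair gives one sum; this covers all a ≠ a'):
  -1 + 0 = -1
  -1 + 5 = 4
  -1 + 6 = 5
  -1 + 10 = 9
  0 + 5 = 5
  0 + 6 = 6
  0 + 10 = 10
  5 + 6 = 11
  5 + 10 = 15
  6 + 10 = 16
Collected distinct sums: {-1, 4, 5, 6, 9, 10, 11, 15, 16}
|A +̂ A| = 9
(Reference bound: |A +̂ A| ≥ 2|A| - 3 for |A| ≥ 2, with |A| = 5 giving ≥ 7.)

|A +̂ A| = 9


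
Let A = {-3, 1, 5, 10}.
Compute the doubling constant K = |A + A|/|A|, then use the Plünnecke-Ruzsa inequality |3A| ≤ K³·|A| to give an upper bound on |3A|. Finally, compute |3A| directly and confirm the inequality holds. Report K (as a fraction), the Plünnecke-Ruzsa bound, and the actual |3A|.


|A| = 4.
Step 1: Compute A + A by enumerating all 16 pairs.
A + A = {-6, -2, 2, 6, 7, 10, 11, 15, 20}, so |A + A| = 9.
Step 2: Doubling constant K = |A + A|/|A| = 9/4 = 9/4 ≈ 2.2500.
Step 3: Plünnecke-Ruzsa gives |3A| ≤ K³·|A| = (2.2500)³ · 4 ≈ 45.5625.
Step 4: Compute 3A = A + A + A directly by enumerating all triples (a,b,c) ∈ A³; |3A| = 16.
Step 5: Check 16 ≤ 45.5625? Yes ✓.

K = 9/4, Plünnecke-Ruzsa bound K³|A| ≈ 45.5625, |3A| = 16, inequality holds.


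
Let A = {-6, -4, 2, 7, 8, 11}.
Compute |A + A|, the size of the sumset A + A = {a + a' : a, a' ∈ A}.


A + A = {a + a' : a, a' ∈ A}; |A| = 6.
General bounds: 2|A| - 1 ≤ |A + A| ≤ |A|(|A|+1)/2, i.e. 11 ≤ |A + A| ≤ 21.
Lower bound 2|A|-1 is attained iff A is an arithmetic progression.
Enumerate sums a + a' for a ≤ a' (symmetric, so this suffices):
a = -6: -6+-6=-12, -6+-4=-10, -6+2=-4, -6+7=1, -6+8=2, -6+11=5
a = -4: -4+-4=-8, -4+2=-2, -4+7=3, -4+8=4, -4+11=7
a = 2: 2+2=4, 2+7=9, 2+8=10, 2+11=13
a = 7: 7+7=14, 7+8=15, 7+11=18
a = 8: 8+8=16, 8+11=19
a = 11: 11+11=22
Distinct sums: {-12, -10, -8, -4, -2, 1, 2, 3, 4, 5, 7, 9, 10, 13, 14, 15, 16, 18, 19, 22}
|A + A| = 20

|A + A| = 20


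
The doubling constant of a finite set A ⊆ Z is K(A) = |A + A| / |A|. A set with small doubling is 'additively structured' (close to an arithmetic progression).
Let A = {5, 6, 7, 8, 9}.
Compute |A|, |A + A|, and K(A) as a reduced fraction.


|A| = 5.
Compute A + A by enumerating all 25 pairs.
A + A = {10, 11, 12, 13, 14, 15, 16, 17, 18}, so |A + A| = 9.
K = |A + A| / |A| = 9/5 (already in lowest terms) ≈ 1.8000.
Reference: AP of size 5 gives K = 9/5 ≈ 1.8000; a fully generic set of size 5 gives K ≈ 3.0000.

|A| = 5, |A + A| = 9, K = 9/5.


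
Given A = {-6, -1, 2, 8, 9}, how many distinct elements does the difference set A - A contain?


A - A = {a - a' : a, a' ∈ A}; |A| = 5.
Bounds: 2|A|-1 ≤ |A - A| ≤ |A|² - |A| + 1, i.e. 9 ≤ |A - A| ≤ 21.
Note: 0 ∈ A - A always (from a - a). The set is symmetric: if d ∈ A - A then -d ∈ A - A.
Enumerate nonzero differences d = a - a' with a > a' (then include -d):
Positive differences: {1, 3, 5, 6, 7, 8, 9, 10, 14, 15}
Full difference set: {0} ∪ (positive diffs) ∪ (negative diffs).
|A - A| = 1 + 2·10 = 21 (matches direct enumeration: 21).

|A - A| = 21


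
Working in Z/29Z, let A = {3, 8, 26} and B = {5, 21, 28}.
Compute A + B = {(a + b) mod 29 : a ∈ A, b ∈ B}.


Work in Z/29Z: reduce every sum a + b modulo 29.
Enumerate all 9 pairs:
a = 3: 3+5=8, 3+21=24, 3+28=2
a = 8: 8+5=13, 8+21=0, 8+28=7
a = 26: 26+5=2, 26+21=18, 26+28=25
Distinct residues collected: {0, 2, 7, 8, 13, 18, 24, 25}
|A + B| = 8 (out of 29 total residues).

A + B = {0, 2, 7, 8, 13, 18, 24, 25}


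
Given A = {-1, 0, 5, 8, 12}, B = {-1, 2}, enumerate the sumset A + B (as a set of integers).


A + B = {a + b : a ∈ A, b ∈ B}.
Enumerate all |A|·|B| = 5·2 = 10 pairs (a, b) and collect distinct sums.
a = -1: -1+-1=-2, -1+2=1
a = 0: 0+-1=-1, 0+2=2
a = 5: 5+-1=4, 5+2=7
a = 8: 8+-1=7, 8+2=10
a = 12: 12+-1=11, 12+2=14
Collecting distinct sums: A + B = {-2, -1, 1, 2, 4, 7, 10, 11, 14}
|A + B| = 9

A + B = {-2, -1, 1, 2, 4, 7, 10, 11, 14}


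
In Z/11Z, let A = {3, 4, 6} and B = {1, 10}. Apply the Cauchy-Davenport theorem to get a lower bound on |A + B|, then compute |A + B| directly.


Cauchy-Davenport: |A + B| ≥ min(p, |A| + |B| - 1) for A, B nonempty in Z/pZ.
|A| = 3, |B| = 2, p = 11.
CD lower bound = min(11, 3 + 2 - 1) = min(11, 4) = 4.
Compute A + B mod 11 directly:
a = 3: 3+1=4, 3+10=2
a = 4: 4+1=5, 4+10=3
a = 6: 6+1=7, 6+10=5
A + B = {2, 3, 4, 5, 7}, so |A + B| = 5.
Verify: 5 ≥ 4? Yes ✓.

CD lower bound = 4, actual |A + B| = 5.


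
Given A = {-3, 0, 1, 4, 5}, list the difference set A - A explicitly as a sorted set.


A - A = {a - a' : a, a' ∈ A}.
Compute a - a' for each ordered pair (a, a'):
a = -3: -3--3=0, -3-0=-3, -3-1=-4, -3-4=-7, -3-5=-8
a = 0: 0--3=3, 0-0=0, 0-1=-1, 0-4=-4, 0-5=-5
a = 1: 1--3=4, 1-0=1, 1-1=0, 1-4=-3, 1-5=-4
a = 4: 4--3=7, 4-0=4, 4-1=3, 4-4=0, 4-5=-1
a = 5: 5--3=8, 5-0=5, 5-1=4, 5-4=1, 5-5=0
Collecting distinct values (and noting 0 appears from a-a):
A - A = {-8, -7, -5, -4, -3, -1, 0, 1, 3, 4, 5, 7, 8}
|A - A| = 13

A - A = {-8, -7, -5, -4, -3, -1, 0, 1, 3, 4, 5, 7, 8}


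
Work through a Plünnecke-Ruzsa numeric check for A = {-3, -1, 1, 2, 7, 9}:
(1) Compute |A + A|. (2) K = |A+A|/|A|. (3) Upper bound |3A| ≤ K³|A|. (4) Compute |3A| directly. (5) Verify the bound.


|A| = 6.
Step 1: Compute A + A by enumerating all 36 pairs.
A + A = {-6, -4, -2, -1, 0, 1, 2, 3, 4, 6, 8, 9, 10, 11, 14, 16, 18}, so |A + A| = 17.
Step 2: Doubling constant K = |A + A|/|A| = 17/6 = 17/6 ≈ 2.8333.
Step 3: Plünnecke-Ruzsa gives |3A| ≤ K³·|A| = (2.8333)³ · 6 ≈ 136.4722.
Step 4: Compute 3A = A + A + A directly by enumerating all triples (a,b,c) ∈ A³; |3A| = 31.
Step 5: Check 31 ≤ 136.4722? Yes ✓.

K = 17/6, Plünnecke-Ruzsa bound K³|A| ≈ 136.4722, |3A| = 31, inequality holds.


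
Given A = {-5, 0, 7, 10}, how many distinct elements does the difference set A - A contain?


A - A = {a - a' : a, a' ∈ A}; |A| = 4.
Bounds: 2|A|-1 ≤ |A - A| ≤ |A|² - |A| + 1, i.e. 7 ≤ |A - A| ≤ 13.
Note: 0 ∈ A - A always (from a - a). The set is symmetric: if d ∈ A - A then -d ∈ A - A.
Enumerate nonzero differences d = a - a' with a > a' (then include -d):
Positive differences: {3, 5, 7, 10, 12, 15}
Full difference set: {0} ∪ (positive diffs) ∪ (negative diffs).
|A - A| = 1 + 2·6 = 13 (matches direct enumeration: 13).

|A - A| = 13


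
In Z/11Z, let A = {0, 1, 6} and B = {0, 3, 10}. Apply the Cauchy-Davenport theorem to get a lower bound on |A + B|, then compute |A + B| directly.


Cauchy-Davenport: |A + B| ≥ min(p, |A| + |B| - 1) for A, B nonempty in Z/pZ.
|A| = 3, |B| = 3, p = 11.
CD lower bound = min(11, 3 + 3 - 1) = min(11, 5) = 5.
Compute A + B mod 11 directly:
a = 0: 0+0=0, 0+3=3, 0+10=10
a = 1: 1+0=1, 1+3=4, 1+10=0
a = 6: 6+0=6, 6+3=9, 6+10=5
A + B = {0, 1, 3, 4, 5, 6, 9, 10}, so |A + B| = 8.
Verify: 8 ≥ 5? Yes ✓.

CD lower bound = 5, actual |A + B| = 8.


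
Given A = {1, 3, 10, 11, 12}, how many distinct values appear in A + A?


A + A = {a + a' : a, a' ∈ A}; |A| = 5.
General bounds: 2|A| - 1 ≤ |A + A| ≤ |A|(|A|+1)/2, i.e. 9 ≤ |A + A| ≤ 15.
Lower bound 2|A|-1 is attained iff A is an arithmetic progression.
Enumerate sums a + a' for a ≤ a' (symmetric, so this suffices):
a = 1: 1+1=2, 1+3=4, 1+10=11, 1+11=12, 1+12=13
a = 3: 3+3=6, 3+10=13, 3+11=14, 3+12=15
a = 10: 10+10=20, 10+11=21, 10+12=22
a = 11: 11+11=22, 11+12=23
a = 12: 12+12=24
Distinct sums: {2, 4, 6, 11, 12, 13, 14, 15, 20, 21, 22, 23, 24}
|A + A| = 13

|A + A| = 13


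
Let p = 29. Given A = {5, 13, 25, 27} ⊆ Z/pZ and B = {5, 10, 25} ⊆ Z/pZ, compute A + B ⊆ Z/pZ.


Work in Z/29Z: reduce every sum a + b modulo 29.
Enumerate all 12 pairs:
a = 5: 5+5=10, 5+10=15, 5+25=1
a = 13: 13+5=18, 13+10=23, 13+25=9
a = 25: 25+5=1, 25+10=6, 25+25=21
a = 27: 27+5=3, 27+10=8, 27+25=23
Distinct residues collected: {1, 3, 6, 8, 9, 10, 15, 18, 21, 23}
|A + B| = 10 (out of 29 total residues).

A + B = {1, 3, 6, 8, 9, 10, 15, 18, 21, 23}


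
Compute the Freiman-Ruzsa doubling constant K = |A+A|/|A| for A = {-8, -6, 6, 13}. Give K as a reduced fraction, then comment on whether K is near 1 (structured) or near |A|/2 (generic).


|A| = 4.
Compute A + A by enumerating all 16 pairs.
A + A = {-16, -14, -12, -2, 0, 5, 7, 12, 19, 26}, so |A + A| = 10.
K = |A + A| / |A| = 10/4 = 5/2 ≈ 2.5000.
Reference: AP of size 4 gives K = 7/4 ≈ 1.7500; a fully generic set of size 4 gives K ≈ 2.5000.

|A| = 4, |A + A| = 10, K = 10/4 = 5/2.


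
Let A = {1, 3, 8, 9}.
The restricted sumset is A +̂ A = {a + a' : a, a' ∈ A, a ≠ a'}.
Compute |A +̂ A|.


Restricted sumset: A +̂ A = {a + a' : a ∈ A, a' ∈ A, a ≠ a'}.
Equivalently, take A + A and drop any sum 2a that is achievable ONLY as a + a for a ∈ A (i.e. sums representable only with equal summands).
Enumerate pairs (a, a') with a < a' (symmetric, so each unordered pair gives one sum; this covers all a ≠ a'):
  1 + 3 = 4
  1 + 8 = 9
  1 + 9 = 10
  3 + 8 = 11
  3 + 9 = 12
  8 + 9 = 17
Collected distinct sums: {4, 9, 10, 11, 12, 17}
|A +̂ A| = 6
(Reference bound: |A +̂ A| ≥ 2|A| - 3 for |A| ≥ 2, with |A| = 4 giving ≥ 5.)

|A +̂ A| = 6


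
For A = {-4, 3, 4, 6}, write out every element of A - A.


A - A = {a - a' : a, a' ∈ A}.
Compute a - a' for each ordered pair (a, a'):
a = -4: -4--4=0, -4-3=-7, -4-4=-8, -4-6=-10
a = 3: 3--4=7, 3-3=0, 3-4=-1, 3-6=-3
a = 4: 4--4=8, 4-3=1, 4-4=0, 4-6=-2
a = 6: 6--4=10, 6-3=3, 6-4=2, 6-6=0
Collecting distinct values (and noting 0 appears from a-a):
A - A = {-10, -8, -7, -3, -2, -1, 0, 1, 2, 3, 7, 8, 10}
|A - A| = 13

A - A = {-10, -8, -7, -3, -2, -1, 0, 1, 2, 3, 7, 8, 10}


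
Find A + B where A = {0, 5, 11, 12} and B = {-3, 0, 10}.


A + B = {a + b : a ∈ A, b ∈ B}.
Enumerate all |A|·|B| = 4·3 = 12 pairs (a, b) and collect distinct sums.
a = 0: 0+-3=-3, 0+0=0, 0+10=10
a = 5: 5+-3=2, 5+0=5, 5+10=15
a = 11: 11+-3=8, 11+0=11, 11+10=21
a = 12: 12+-3=9, 12+0=12, 12+10=22
Collecting distinct sums: A + B = {-3, 0, 2, 5, 8, 9, 10, 11, 12, 15, 21, 22}
|A + B| = 12

A + B = {-3, 0, 2, 5, 8, 9, 10, 11, 12, 15, 21, 22}


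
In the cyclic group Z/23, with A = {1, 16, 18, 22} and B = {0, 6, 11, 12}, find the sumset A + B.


Work in Z/23Z: reduce every sum a + b modulo 23.
Enumerate all 16 pairs:
a = 1: 1+0=1, 1+6=7, 1+11=12, 1+12=13
a = 16: 16+0=16, 16+6=22, 16+11=4, 16+12=5
a = 18: 18+0=18, 18+6=1, 18+11=6, 18+12=7
a = 22: 22+0=22, 22+6=5, 22+11=10, 22+12=11
Distinct residues collected: {1, 4, 5, 6, 7, 10, 11, 12, 13, 16, 18, 22}
|A + B| = 12 (out of 23 total residues).

A + B = {1, 4, 5, 6, 7, 10, 11, 12, 13, 16, 18, 22}


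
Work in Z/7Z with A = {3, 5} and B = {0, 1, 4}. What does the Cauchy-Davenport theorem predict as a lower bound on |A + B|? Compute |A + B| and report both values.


Cauchy-Davenport: |A + B| ≥ min(p, |A| + |B| - 1) for A, B nonempty in Z/pZ.
|A| = 2, |B| = 3, p = 7.
CD lower bound = min(7, 2 + 3 - 1) = min(7, 4) = 4.
Compute A + B mod 7 directly:
a = 3: 3+0=3, 3+1=4, 3+4=0
a = 5: 5+0=5, 5+1=6, 5+4=2
A + B = {0, 2, 3, 4, 5, 6}, so |A + B| = 6.
Verify: 6 ≥ 4? Yes ✓.

CD lower bound = 4, actual |A + B| = 6.


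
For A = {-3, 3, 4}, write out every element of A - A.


A - A = {a - a' : a, a' ∈ A}.
Compute a - a' for each ordered pair (a, a'):
a = -3: -3--3=0, -3-3=-6, -3-4=-7
a = 3: 3--3=6, 3-3=0, 3-4=-1
a = 4: 4--3=7, 4-3=1, 4-4=0
Collecting distinct values (and noting 0 appears from a-a):
A - A = {-7, -6, -1, 0, 1, 6, 7}
|A - A| = 7

A - A = {-7, -6, -1, 0, 1, 6, 7}


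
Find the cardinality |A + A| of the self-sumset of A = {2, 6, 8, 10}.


A + A = {a + a' : a, a' ∈ A}; |A| = 4.
General bounds: 2|A| - 1 ≤ |A + A| ≤ |A|(|A|+1)/2, i.e. 7 ≤ |A + A| ≤ 10.
Lower bound 2|A|-1 is attained iff A is an arithmetic progression.
Enumerate sums a + a' for a ≤ a' (symmetric, so this suffices):
a = 2: 2+2=4, 2+6=8, 2+8=10, 2+10=12
a = 6: 6+6=12, 6+8=14, 6+10=16
a = 8: 8+8=16, 8+10=18
a = 10: 10+10=20
Distinct sums: {4, 8, 10, 12, 14, 16, 18, 20}
|A + A| = 8

|A + A| = 8


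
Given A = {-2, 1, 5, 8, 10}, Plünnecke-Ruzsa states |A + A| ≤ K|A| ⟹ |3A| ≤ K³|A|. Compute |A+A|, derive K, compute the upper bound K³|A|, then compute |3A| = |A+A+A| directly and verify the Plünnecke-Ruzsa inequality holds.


|A| = 5.
Step 1: Compute A + A by enumerating all 25 pairs.
A + A = {-4, -1, 2, 3, 6, 8, 9, 10, 11, 13, 15, 16, 18, 20}, so |A + A| = 14.
Step 2: Doubling constant K = |A + A|/|A| = 14/5 = 14/5 ≈ 2.8000.
Step 3: Plünnecke-Ruzsa gives |3A| ≤ K³·|A| = (2.8000)³ · 5 ≈ 109.7600.
Step 4: Compute 3A = A + A + A directly by enumerating all triples (a,b,c) ∈ A³; |3A| = 28.
Step 5: Check 28 ≤ 109.7600? Yes ✓.

K = 14/5, Plünnecke-Ruzsa bound K³|A| ≈ 109.7600, |3A| = 28, inequality holds.


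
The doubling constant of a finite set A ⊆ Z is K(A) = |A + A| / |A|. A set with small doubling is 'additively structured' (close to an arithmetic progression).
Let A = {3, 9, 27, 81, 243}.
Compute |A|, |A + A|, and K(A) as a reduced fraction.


|A| = 5.
Compute A + A by enumerating all 25 pairs.
A + A = {6, 12, 18, 30, 36, 54, 84, 90, 108, 162, 246, 252, 270, 324, 486}, so |A + A| = 15.
K = |A + A| / |A| = 15/5 = 3/1 ≈ 3.0000.
Reference: AP of size 5 gives K = 9/5 ≈ 1.8000; a fully generic set of size 5 gives K ≈ 3.0000.

|A| = 5, |A + A| = 15, K = 15/5 = 3/1.


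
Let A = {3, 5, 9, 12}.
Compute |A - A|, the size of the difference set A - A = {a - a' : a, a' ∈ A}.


A - A = {a - a' : a, a' ∈ A}; |A| = 4.
Bounds: 2|A|-1 ≤ |A - A| ≤ |A|² - |A| + 1, i.e. 7 ≤ |A - A| ≤ 13.
Note: 0 ∈ A - A always (from a - a). The set is symmetric: if d ∈ A - A then -d ∈ A - A.
Enumerate nonzero differences d = a - a' with a > a' (then include -d):
Positive differences: {2, 3, 4, 6, 7, 9}
Full difference set: {0} ∪ (positive diffs) ∪ (negative diffs).
|A - A| = 1 + 2·6 = 13 (matches direct enumeration: 13).

|A - A| = 13


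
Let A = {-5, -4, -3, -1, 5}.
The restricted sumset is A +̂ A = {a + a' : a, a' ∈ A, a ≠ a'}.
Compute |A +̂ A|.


Restricted sumset: A +̂ A = {a + a' : a ∈ A, a' ∈ A, a ≠ a'}.
Equivalently, take A + A and drop any sum 2a that is achievable ONLY as a + a for a ∈ A (i.e. sums representable only with equal summands).
Enumerate pairs (a, a') with a < a' (symmetric, so each unordered pair gives one sum; this covers all a ≠ a'):
  -5 + -4 = -9
  -5 + -3 = -8
  -5 + -1 = -6
  -5 + 5 = 0
  -4 + -3 = -7
  -4 + -1 = -5
  -4 + 5 = 1
  -3 + -1 = -4
  -3 + 5 = 2
  -1 + 5 = 4
Collected distinct sums: {-9, -8, -7, -6, -5, -4, 0, 1, 2, 4}
|A +̂ A| = 10
(Reference bound: |A +̂ A| ≥ 2|A| - 3 for |A| ≥ 2, with |A| = 5 giving ≥ 7.)

|A +̂ A| = 10


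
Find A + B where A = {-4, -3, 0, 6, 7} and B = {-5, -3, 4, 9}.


A + B = {a + b : a ∈ A, b ∈ B}.
Enumerate all |A|·|B| = 5·4 = 20 pairs (a, b) and collect distinct sums.
a = -4: -4+-5=-9, -4+-3=-7, -4+4=0, -4+9=5
a = -3: -3+-5=-8, -3+-3=-6, -3+4=1, -3+9=6
a = 0: 0+-5=-5, 0+-3=-3, 0+4=4, 0+9=9
a = 6: 6+-5=1, 6+-3=3, 6+4=10, 6+9=15
a = 7: 7+-5=2, 7+-3=4, 7+4=11, 7+9=16
Collecting distinct sums: A + B = {-9, -8, -7, -6, -5, -3, 0, 1, 2, 3, 4, 5, 6, 9, 10, 11, 15, 16}
|A + B| = 18

A + B = {-9, -8, -7, -6, -5, -3, 0, 1, 2, 3, 4, 5, 6, 9, 10, 11, 15, 16}


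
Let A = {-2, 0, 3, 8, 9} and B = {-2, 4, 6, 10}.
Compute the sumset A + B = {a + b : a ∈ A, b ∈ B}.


A + B = {a + b : a ∈ A, b ∈ B}.
Enumerate all |A|·|B| = 5·4 = 20 pairs (a, b) and collect distinct sums.
a = -2: -2+-2=-4, -2+4=2, -2+6=4, -2+10=8
a = 0: 0+-2=-2, 0+4=4, 0+6=6, 0+10=10
a = 3: 3+-2=1, 3+4=7, 3+6=9, 3+10=13
a = 8: 8+-2=6, 8+4=12, 8+6=14, 8+10=18
a = 9: 9+-2=7, 9+4=13, 9+6=15, 9+10=19
Collecting distinct sums: A + B = {-4, -2, 1, 2, 4, 6, 7, 8, 9, 10, 12, 13, 14, 15, 18, 19}
|A + B| = 16

A + B = {-4, -2, 1, 2, 4, 6, 7, 8, 9, 10, 12, 13, 14, 15, 18, 19}


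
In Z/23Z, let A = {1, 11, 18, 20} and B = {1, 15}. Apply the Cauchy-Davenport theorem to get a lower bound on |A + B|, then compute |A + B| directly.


Cauchy-Davenport: |A + B| ≥ min(p, |A| + |B| - 1) for A, B nonempty in Z/pZ.
|A| = 4, |B| = 2, p = 23.
CD lower bound = min(23, 4 + 2 - 1) = min(23, 5) = 5.
Compute A + B mod 23 directly:
a = 1: 1+1=2, 1+15=16
a = 11: 11+1=12, 11+15=3
a = 18: 18+1=19, 18+15=10
a = 20: 20+1=21, 20+15=12
A + B = {2, 3, 10, 12, 16, 19, 21}, so |A + B| = 7.
Verify: 7 ≥ 5? Yes ✓.

CD lower bound = 5, actual |A + B| = 7.


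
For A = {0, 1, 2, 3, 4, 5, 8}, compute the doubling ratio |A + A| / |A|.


|A| = 7.
Compute A + A by enumerating all 49 pairs.
A + A = {0, 1, 2, 3, 4, 5, 6, 7, 8, 9, 10, 11, 12, 13, 16}, so |A + A| = 15.
K = |A + A| / |A| = 15/7 (already in lowest terms) ≈ 2.1429.
Reference: AP of size 7 gives K = 13/7 ≈ 1.8571; a fully generic set of size 7 gives K ≈ 4.0000.

|A| = 7, |A + A| = 15, K = 15/7.


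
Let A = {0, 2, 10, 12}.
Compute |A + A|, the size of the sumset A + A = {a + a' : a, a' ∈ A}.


A + A = {a + a' : a, a' ∈ A}; |A| = 4.
General bounds: 2|A| - 1 ≤ |A + A| ≤ |A|(|A|+1)/2, i.e. 7 ≤ |A + A| ≤ 10.
Lower bound 2|A|-1 is attained iff A is an arithmetic progression.
Enumerate sums a + a' for a ≤ a' (symmetric, so this suffices):
a = 0: 0+0=0, 0+2=2, 0+10=10, 0+12=12
a = 2: 2+2=4, 2+10=12, 2+12=14
a = 10: 10+10=20, 10+12=22
a = 12: 12+12=24
Distinct sums: {0, 2, 4, 10, 12, 14, 20, 22, 24}
|A + A| = 9

|A + A| = 9


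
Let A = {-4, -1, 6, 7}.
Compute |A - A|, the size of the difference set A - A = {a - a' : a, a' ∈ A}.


A - A = {a - a' : a, a' ∈ A}; |A| = 4.
Bounds: 2|A|-1 ≤ |A - A| ≤ |A|² - |A| + 1, i.e. 7 ≤ |A - A| ≤ 13.
Note: 0 ∈ A - A always (from a - a). The set is symmetric: if d ∈ A - A then -d ∈ A - A.
Enumerate nonzero differences d = a - a' with a > a' (then include -d):
Positive differences: {1, 3, 7, 8, 10, 11}
Full difference set: {0} ∪ (positive diffs) ∪ (negative diffs).
|A - A| = 1 + 2·6 = 13 (matches direct enumeration: 13).

|A - A| = 13


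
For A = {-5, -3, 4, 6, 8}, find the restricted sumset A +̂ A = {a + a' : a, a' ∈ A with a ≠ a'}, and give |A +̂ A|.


Restricted sumset: A +̂ A = {a + a' : a ∈ A, a' ∈ A, a ≠ a'}.
Equivalently, take A + A and drop any sum 2a that is achievable ONLY as a + a for a ∈ A (i.e. sums representable only with equal summands).
Enumerate pairs (a, a') with a < a' (symmetric, so each unordered pair gives one sum; this covers all a ≠ a'):
  -5 + -3 = -8
  -5 + 4 = -1
  -5 + 6 = 1
  -5 + 8 = 3
  -3 + 4 = 1
  -3 + 6 = 3
  -3 + 8 = 5
  4 + 6 = 10
  4 + 8 = 12
  6 + 8 = 14
Collected distinct sums: {-8, -1, 1, 3, 5, 10, 12, 14}
|A +̂ A| = 8
(Reference bound: |A +̂ A| ≥ 2|A| - 3 for |A| ≥ 2, with |A| = 5 giving ≥ 7.)

|A +̂ A| = 8


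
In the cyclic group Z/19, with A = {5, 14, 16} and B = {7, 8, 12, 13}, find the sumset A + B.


Work in Z/19Z: reduce every sum a + b modulo 19.
Enumerate all 12 pairs:
a = 5: 5+7=12, 5+8=13, 5+12=17, 5+13=18
a = 14: 14+7=2, 14+8=3, 14+12=7, 14+13=8
a = 16: 16+7=4, 16+8=5, 16+12=9, 16+13=10
Distinct residues collected: {2, 3, 4, 5, 7, 8, 9, 10, 12, 13, 17, 18}
|A + B| = 12 (out of 19 total residues).

A + B = {2, 3, 4, 5, 7, 8, 9, 10, 12, 13, 17, 18}


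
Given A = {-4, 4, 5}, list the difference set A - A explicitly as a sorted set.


A - A = {a - a' : a, a' ∈ A}.
Compute a - a' for each ordered pair (a, a'):
a = -4: -4--4=0, -4-4=-8, -4-5=-9
a = 4: 4--4=8, 4-4=0, 4-5=-1
a = 5: 5--4=9, 5-4=1, 5-5=0
Collecting distinct values (and noting 0 appears from a-a):
A - A = {-9, -8, -1, 0, 1, 8, 9}
|A - A| = 7

A - A = {-9, -8, -1, 0, 1, 8, 9}


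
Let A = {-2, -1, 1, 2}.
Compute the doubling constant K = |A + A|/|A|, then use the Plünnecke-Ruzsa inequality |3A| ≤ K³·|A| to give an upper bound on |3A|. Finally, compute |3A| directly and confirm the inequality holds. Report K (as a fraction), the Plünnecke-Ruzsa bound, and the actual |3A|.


|A| = 4.
Step 1: Compute A + A by enumerating all 16 pairs.
A + A = {-4, -3, -2, -1, 0, 1, 2, 3, 4}, so |A + A| = 9.
Step 2: Doubling constant K = |A + A|/|A| = 9/4 = 9/4 ≈ 2.2500.
Step 3: Plünnecke-Ruzsa gives |3A| ≤ K³·|A| = (2.2500)³ · 4 ≈ 45.5625.
Step 4: Compute 3A = A + A + A directly by enumerating all triples (a,b,c) ∈ A³; |3A| = 13.
Step 5: Check 13 ≤ 45.5625? Yes ✓.

K = 9/4, Plünnecke-Ruzsa bound K³|A| ≈ 45.5625, |3A| = 13, inequality holds.


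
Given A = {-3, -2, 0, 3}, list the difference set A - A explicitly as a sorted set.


A - A = {a - a' : a, a' ∈ A}.
Compute a - a' for each ordered pair (a, a'):
a = -3: -3--3=0, -3--2=-1, -3-0=-3, -3-3=-6
a = -2: -2--3=1, -2--2=0, -2-0=-2, -2-3=-5
a = 0: 0--3=3, 0--2=2, 0-0=0, 0-3=-3
a = 3: 3--3=6, 3--2=5, 3-0=3, 3-3=0
Collecting distinct values (and noting 0 appears from a-a):
A - A = {-6, -5, -3, -2, -1, 0, 1, 2, 3, 5, 6}
|A - A| = 11

A - A = {-6, -5, -3, -2, -1, 0, 1, 2, 3, 5, 6}


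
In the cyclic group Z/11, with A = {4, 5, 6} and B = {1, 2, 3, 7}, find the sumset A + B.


Work in Z/11Z: reduce every sum a + b modulo 11.
Enumerate all 12 pairs:
a = 4: 4+1=5, 4+2=6, 4+3=7, 4+7=0
a = 5: 5+1=6, 5+2=7, 5+3=8, 5+7=1
a = 6: 6+1=7, 6+2=8, 6+3=9, 6+7=2
Distinct residues collected: {0, 1, 2, 5, 6, 7, 8, 9}
|A + B| = 8 (out of 11 total residues).

A + B = {0, 1, 2, 5, 6, 7, 8, 9}
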